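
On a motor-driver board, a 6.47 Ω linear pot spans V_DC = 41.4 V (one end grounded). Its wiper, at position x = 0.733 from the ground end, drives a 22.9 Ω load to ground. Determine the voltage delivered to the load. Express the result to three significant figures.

V_out ≈ 28.8 V

Split the track: R_lower = x·R_p = 4.743 Ω, R_upper = (1−x)·R_p = 1.727 Ω.
(x·R_p) ‖ R_L = 3.929 Ω.
Loaded-divider output: V_out = 41.4 × 0.6946 = 28.76 V.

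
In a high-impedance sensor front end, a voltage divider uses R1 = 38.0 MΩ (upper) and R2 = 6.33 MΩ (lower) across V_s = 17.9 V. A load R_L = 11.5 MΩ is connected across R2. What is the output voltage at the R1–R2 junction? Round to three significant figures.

R2 ‖ R_L = (6.33 × 11.5)/(6.33 + 11.5) = 4.083 MΩ.
Voltage divider with the loaded lower leg: V_out = 17.9 × 4.083/(38.0 + 4.083) = 17.9 × 0.09702 = 1.737 V.
(Unloaded it would be 2.56 V; the load pulls it down.)

V_out ≈ 1.74 V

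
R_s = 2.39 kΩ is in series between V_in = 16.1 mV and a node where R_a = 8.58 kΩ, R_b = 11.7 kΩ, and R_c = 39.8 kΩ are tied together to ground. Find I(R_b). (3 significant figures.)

Equivalent of the parallel group: R_p = 4.402 kΩ.
V_A by voltage divider: V_A = 16.1 × 4.402/(2.39 + 4.402) = 10.44 mV.
Branch current I = V_A/R_b = 10.44/11.7 = 0.8919 µA.

I ≈ 0.892 µA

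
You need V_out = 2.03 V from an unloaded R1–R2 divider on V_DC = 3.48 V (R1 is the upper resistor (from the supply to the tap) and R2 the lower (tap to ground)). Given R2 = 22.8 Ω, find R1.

V_out/V_DC = R2/(R1+R2) = 0.5833.
R1 = R2·(1/k − 1) = 22.8 × 0.7143 = 16.29 Ω.

R1 ≈ 16.3 Ω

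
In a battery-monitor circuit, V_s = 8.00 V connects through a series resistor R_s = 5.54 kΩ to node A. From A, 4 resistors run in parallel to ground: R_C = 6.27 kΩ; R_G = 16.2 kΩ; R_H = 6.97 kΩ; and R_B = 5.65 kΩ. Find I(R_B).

I ≈ 0.354 mA

Equivalent of the parallel group: R_p = 1.846 kΩ.
V_A by voltage divider: V_A = 8.00 × 1.846/(5.54 + 1.846) = 2.000 V.
Branch current I = V_A/R_B = 2.000/5.65 = 0.3539 mA.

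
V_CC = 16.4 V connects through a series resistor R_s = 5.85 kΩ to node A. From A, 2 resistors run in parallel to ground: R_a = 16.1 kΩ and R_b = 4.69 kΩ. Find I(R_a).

Equivalent of the parallel group: R_p = 3.632 kΩ.
Node voltage V_A = V_CC · R_p/(R_s + R_p) = 16.4 × 0.3830 = 6.282 V.
Branch current I = V_A/R_a = 6.282/16.1 = 0.3902 mA.

I ≈ 0.390 mA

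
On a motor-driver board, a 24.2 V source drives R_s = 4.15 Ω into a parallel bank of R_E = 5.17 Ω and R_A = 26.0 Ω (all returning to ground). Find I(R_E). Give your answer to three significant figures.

I ≈ 2.39 A

Combine the parallel branches: R_p = (1/5.17 + 1/26.0)⁻¹ = 4.312 Ω.
V_A by voltage divider: V_A = 24.2 × 4.312/(4.15 + 4.312) = 12.33 V.
Branch current I = V_A/R_E = 12.33/5.17 = 2.385 A.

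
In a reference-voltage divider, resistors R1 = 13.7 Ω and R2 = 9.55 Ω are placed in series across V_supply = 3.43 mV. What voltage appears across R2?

V ≈ 1.41 mV

Total series resistance ΣR = 13.7 + 9.55 = 23.25 Ω.
V = V_supply · R/ΣR = 3.43 × 0.4108 = 1.409 mV.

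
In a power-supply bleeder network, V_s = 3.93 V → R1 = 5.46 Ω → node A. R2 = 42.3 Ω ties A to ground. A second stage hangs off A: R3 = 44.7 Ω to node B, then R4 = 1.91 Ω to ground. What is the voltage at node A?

The second stage (R3 + R4 = 46.61 Ω) loads node A in parallel with R2.
R2 ‖ (R3+R4) = 22.18 Ω.
V_A = 3.93 × 22.18/(5.46 + 22.18) = 3.154 V.

V_A ≈ 3.15 V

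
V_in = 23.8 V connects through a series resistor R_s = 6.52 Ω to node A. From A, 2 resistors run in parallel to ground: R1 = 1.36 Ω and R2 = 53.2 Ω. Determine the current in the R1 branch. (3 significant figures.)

Combine the parallel branches: R_p = (1/1.36 + 1/53.2)⁻¹ = 1.326 Ω.
V_A by voltage divider: V_A = 23.8 × 1.326/(6.52 + 1.326) = 4.023 V.
I(R1) = V_A / R1 = 4.023/1.36 = 2.958 A.

I ≈ 2.96 A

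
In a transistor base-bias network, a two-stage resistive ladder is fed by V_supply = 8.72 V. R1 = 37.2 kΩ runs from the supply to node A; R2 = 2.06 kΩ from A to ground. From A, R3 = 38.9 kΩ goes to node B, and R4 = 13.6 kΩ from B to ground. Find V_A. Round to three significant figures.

The second stage (R3 + R4 = 52.50 kΩ) loads node A in parallel with R2.
Effective lower resistance at A: R2 ‖ 52.50 = 1.982 kΩ.
First divider: V_A = V_supply · 1.982/(37.2 + 1.982) = 0.4411 V.

V_A ≈ 0.441 V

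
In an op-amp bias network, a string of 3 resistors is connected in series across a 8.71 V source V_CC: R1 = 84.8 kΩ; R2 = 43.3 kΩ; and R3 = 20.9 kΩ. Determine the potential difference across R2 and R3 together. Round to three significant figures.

Series total: ΣR = 84.8 + 43.3 + 20.9 = 149.0 kΩ.
R_{R2..R3} = 43.3 + 20.9 = 64.20 kΩ.
Voltage divider: V = V_CC · (64.20 / 149.0) = 8.71 × 0.4309 = 3.753 V.

V ≈ 3.75 V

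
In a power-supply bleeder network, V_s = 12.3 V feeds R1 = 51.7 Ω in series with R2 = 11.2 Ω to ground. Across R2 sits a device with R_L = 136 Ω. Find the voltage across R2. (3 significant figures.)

R2 ‖ R_L = (11.2 × 136)/(11.2 + 136) = 10.35 Ω.
Voltage divider with the loaded lower leg: V_out = 12.3 × 10.35/(51.7 + 10.35) = 12.3 × 0.1668 = 2.051 V.

V_out ≈ 2.05 V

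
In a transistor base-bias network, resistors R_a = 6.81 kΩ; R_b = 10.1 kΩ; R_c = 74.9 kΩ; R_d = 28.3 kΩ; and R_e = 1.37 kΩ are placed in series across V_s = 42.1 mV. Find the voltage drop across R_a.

Series total: ΣR = 6.81 + 10.1 + 74.9 + 28.3 + 1.37 = 121.5 kΩ.
V = V_s · R/ΣR = 42.1 × 0.05606 = 2.360 mV.

V ≈ 2.36 mV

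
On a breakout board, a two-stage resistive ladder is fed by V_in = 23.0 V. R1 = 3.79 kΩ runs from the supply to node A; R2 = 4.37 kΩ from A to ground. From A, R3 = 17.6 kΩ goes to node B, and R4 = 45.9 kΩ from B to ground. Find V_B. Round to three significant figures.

The second stage (R3 + R4 = 63.50 kΩ) loads node A in parallel with R2.
Effective lower resistance at A: R2 ‖ 63.50 = 4.089 kΩ.
So V_A = 23.0 × 0.5190 = 11.94 V.
Stage 2 is unloaded, so V_B = V_A · R4/(R3+R4) = 11.94 × 45.9/63.50 = 8.628 V.

V_B ≈ 8.63 V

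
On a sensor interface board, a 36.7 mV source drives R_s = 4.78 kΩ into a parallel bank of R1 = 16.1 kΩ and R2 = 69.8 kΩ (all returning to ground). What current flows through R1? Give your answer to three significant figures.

Equivalent of the parallel group: R_p = 13.08 kΩ.
V_A = 36.7 × 13.08/17.86 = 26.88 mV.
I(R1) = V_A / R1 = 26.88/16.1 = 1.670 µA.

I ≈ 1.67 µA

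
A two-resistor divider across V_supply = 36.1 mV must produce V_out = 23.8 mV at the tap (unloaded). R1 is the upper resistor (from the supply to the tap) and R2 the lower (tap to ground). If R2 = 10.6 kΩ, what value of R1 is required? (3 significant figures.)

V_out/V_supply = R2/(R1+R2) = 0.6593.
Rearranging, R1 = R2·(1−k)/k = 10.6 × 0.5168 = 5.478 kΩ.

R1 ≈ 5.48 kΩ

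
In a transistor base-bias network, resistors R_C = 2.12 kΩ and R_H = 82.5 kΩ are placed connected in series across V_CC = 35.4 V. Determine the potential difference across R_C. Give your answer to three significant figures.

ΣR = 2.12 + 82.5 = 84.62 kΩ.
By the voltage-divider rule, V = 35.4 × 2.120/84.62 = 0.8869 V.

V ≈ 0.887 V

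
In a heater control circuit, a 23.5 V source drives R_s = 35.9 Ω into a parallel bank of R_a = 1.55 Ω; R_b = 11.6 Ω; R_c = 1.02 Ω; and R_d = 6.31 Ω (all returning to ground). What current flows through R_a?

I ≈ 0.222 A

Equivalent of the parallel group: R_p = 0.5347 Ω.
Node voltage V_A = V_in · R_p/(R_s + R_p) = 23.5 × 0.01468 = 0.3449 V.
I(R_a) = V_A / R_a = 0.3449/1.55 = 0.2225 A.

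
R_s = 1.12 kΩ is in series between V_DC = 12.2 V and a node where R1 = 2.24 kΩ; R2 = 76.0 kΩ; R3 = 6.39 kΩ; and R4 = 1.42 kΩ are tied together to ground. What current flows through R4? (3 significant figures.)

Combine the parallel branches: R_p = (1/2.24 + 1/76.0 + 1/6.39 + 1/1.42)⁻¹ = 0.7574 kΩ.
V_A by voltage divider: V_A = 12.2 × 0.7574/(1.12 + 0.7574) = 4.922 V.
I(R4) = V_A / R4 = 4.922/1.42 = 3.466 mA.

I ≈ 3.47 mA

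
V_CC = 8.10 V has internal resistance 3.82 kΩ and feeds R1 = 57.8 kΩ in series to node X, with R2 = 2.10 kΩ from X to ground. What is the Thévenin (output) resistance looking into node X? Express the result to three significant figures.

R_th ≈ 2.03 kΩ

R1' = 3.82 + 57.8 = 61.62 kΩ (source resistance + R1).
Looking into X with the source shorted: R_th = R1'·R2/(R1'+R2) = 61.62 × 2.10/63.72 = 2.031 kΩ.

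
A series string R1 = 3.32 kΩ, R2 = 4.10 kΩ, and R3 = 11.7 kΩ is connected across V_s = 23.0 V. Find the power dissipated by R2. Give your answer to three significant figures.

Series current I = V_s/ΣR = 23.0/19.12 = 1.203 mA.
P = I²R = 1.447 × 4.10 = 5.933 mW.

P ≈ 5.93 mW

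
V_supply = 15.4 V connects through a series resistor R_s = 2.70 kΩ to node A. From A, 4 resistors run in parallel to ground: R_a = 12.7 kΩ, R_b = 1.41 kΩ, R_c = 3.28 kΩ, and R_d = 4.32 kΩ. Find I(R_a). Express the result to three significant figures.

Equivalent of the parallel group: R_p = 0.7551 kΩ.
Node voltage V_A = V_supply · R_p/(R_s + R_p) = 15.4 × 0.2185 = 3.366 V.
I(R_a) = V_A / R_a = 3.366/12.7 = 0.2650 mA.
(Check via current divider: I_total = 4.457 mA; share G_k/ΣG = 0.05946 → same result.)

I ≈ 0.265 mA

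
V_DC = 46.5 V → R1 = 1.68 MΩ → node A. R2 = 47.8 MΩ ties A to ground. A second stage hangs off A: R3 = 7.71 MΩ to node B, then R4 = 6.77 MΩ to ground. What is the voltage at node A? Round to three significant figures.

V_A ≈ 40.4 V

Looking into the second stage from A: R3 + R4 = 14.48 MΩ appears in parallel with R2.
R2 ‖ (R3+R4) = 11.11 MΩ.
First divider: V_A = V_DC · 11.11/(1.68 + 11.11) = 40.39 V.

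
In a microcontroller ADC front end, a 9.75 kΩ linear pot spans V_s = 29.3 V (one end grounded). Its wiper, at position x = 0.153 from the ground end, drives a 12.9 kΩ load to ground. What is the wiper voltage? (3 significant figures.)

Lower segment x·R_p = 1.492 kΩ; upper segment (1−x)·R_p = 8.258 kΩ.
R_L loads the lower segment: effective lower R = 1.337 kΩ.
Then V_out = V_s · 1.337/(8.258 + 1.337) = 4.083 V.

V_out ≈ 4.08 V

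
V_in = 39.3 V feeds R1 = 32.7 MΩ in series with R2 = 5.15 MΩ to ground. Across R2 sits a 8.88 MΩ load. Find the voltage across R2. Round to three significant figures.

V_out ≈ 3.56 V

The load sits in parallel with R2, giving an effective lower resistance R2' = R2·R_L/(R2+R_L) = 3.260 MΩ.
Voltage divider with the loaded lower leg: V_out = 39.3 × 3.260/(32.7 + 3.260) = 39.3 × 0.09065 = 3.562 V.
(Unloaded it would be 5.35 V; the load pulls it down.)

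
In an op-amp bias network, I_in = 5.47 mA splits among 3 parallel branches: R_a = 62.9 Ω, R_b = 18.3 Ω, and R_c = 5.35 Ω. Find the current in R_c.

I ≈ 3.97 mA

ΣG = 1/62.9 + 1/18.3 + 1/5.35 = 0.2575.
By the current-divider rule, I = I_in · G_k/ΣG = 5.47 × 0.7260 = 3.971 mA.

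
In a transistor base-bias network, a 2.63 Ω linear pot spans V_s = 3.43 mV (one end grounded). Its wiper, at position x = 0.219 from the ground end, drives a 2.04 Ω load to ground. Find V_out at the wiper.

V_out ≈ 0.615 mV

Split the track: R_lower = x·R_p = 0.5760 Ω, R_upper = (1−x)·R_p = 2.054 Ω.
R_L loads the lower segment: effective lower R = 0.4492 Ω.
Then V_out = V_s · 0.4492/(2.054 + 0.4492) = 0.6155 mV.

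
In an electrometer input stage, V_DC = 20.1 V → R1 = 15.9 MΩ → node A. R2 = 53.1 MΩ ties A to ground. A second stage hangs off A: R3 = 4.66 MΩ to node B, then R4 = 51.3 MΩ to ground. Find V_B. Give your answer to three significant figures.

The second stage (R3 + R4 = 55.96 MΩ) loads node A in parallel with R2.
R2 ‖ (R3+R4) = 27.25 MΩ.
V_A = 20.1 × 27.25/(15.9 + 27.25) = 12.69 V.
V_B = V_A × 0.9167 = 11.64 V.

V_B ≈ 11.6 V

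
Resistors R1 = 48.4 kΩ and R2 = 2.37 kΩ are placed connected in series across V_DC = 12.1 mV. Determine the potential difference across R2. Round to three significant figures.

V ≈ 0.565 mV

ΣR = 48.4 + 2.37 = 50.77 kΩ.
V = V_DC · R/ΣR = 12.1 × 0.04668 = 0.5648 mV.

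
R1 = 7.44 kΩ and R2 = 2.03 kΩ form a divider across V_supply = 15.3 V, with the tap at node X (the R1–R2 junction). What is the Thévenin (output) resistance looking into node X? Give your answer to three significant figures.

Zeroing V_supply shorts the top of R1 to ground, so R_th = R1 ‖ R2 = 1.595 kΩ.

R_th ≈ 1.59 kΩ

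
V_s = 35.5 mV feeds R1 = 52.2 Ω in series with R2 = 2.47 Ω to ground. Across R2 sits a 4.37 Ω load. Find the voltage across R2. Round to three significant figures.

V_out ≈ 1.04 mV

First combine the lower leg with the load: R2 ‖ R_L = 1.578 Ω.
Now apply the divider: V_out = 35.5 × 0.02934 = 1.042 mV.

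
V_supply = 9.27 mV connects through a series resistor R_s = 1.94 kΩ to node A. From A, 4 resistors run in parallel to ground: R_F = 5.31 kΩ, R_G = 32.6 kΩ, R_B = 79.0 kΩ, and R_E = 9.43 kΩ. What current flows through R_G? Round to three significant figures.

I ≈ 0.172 µA

Parallel bank: R_p = 1/(1/5.31 + 1/32.6 + 1/79.0 + 1/9.43) = 2.961 kΩ.
V_A = 9.27 × 2.961/4.901 = 5.601 mV.
Branch current I = V_A/R_G = 5.601/32.6 = 0.1718 µA.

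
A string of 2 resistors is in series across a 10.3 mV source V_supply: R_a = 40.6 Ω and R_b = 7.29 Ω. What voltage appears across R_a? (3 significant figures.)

Total series resistance ΣR = 40.6 + 7.29 = 47.89 Ω.
Voltage divider: V = V_supply · (40.60 / 47.89) = 10.3 × 0.8478 = 8.732 mV.

V ≈ 8.73 mV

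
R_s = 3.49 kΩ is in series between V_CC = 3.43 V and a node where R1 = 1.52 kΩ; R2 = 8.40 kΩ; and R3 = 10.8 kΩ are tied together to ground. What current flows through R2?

I ≈ 0.101 mA

Parallel bank: R_p = 1/(1/1.52 + 1/8.40 + 1/10.8) = 1.150 kΩ.
Node voltage V_A = V_CC · R_p/(R_s + R_p) = 3.43 × 0.2479 = 0.8501 V.
Branch current I = V_A/R2 = 0.8501/8.40 = 0.1012 mA.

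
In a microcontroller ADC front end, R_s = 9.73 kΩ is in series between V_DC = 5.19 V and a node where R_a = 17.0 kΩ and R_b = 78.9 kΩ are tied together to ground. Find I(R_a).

I ≈ 0.180 mA

Parallel bank: R_p = 1/(1/17.0 + 1/78.9) = 13.99 kΩ.
V_A by voltage divider: V_A = 5.19 × 13.99/(9.73 + 13.99) = 3.061 V.
I(R_a) = V_A / R_a = 3.061/17.0 = 0.1800 mA.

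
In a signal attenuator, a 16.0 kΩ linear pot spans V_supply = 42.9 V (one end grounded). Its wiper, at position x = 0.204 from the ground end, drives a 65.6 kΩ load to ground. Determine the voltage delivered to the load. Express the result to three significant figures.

V_out ≈ 8.42 V

The pot divides into 12.74 kΩ above the wiper and 3.264 kΩ below.
Lower segment in parallel with the load: 3.264 ‖ 65.6 = 3.109 kΩ.
Then V_out = V_supply · 3.109/(12.74 + 3.109) = 8.418 V.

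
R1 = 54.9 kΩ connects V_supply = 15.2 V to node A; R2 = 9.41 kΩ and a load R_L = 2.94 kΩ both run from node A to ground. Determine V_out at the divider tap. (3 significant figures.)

R2 ‖ R_L = (9.41 × 2.94)/(9.41 + 2.94) = 2.240 kΩ.
Voltage divider with the loaded lower leg: V_out = 15.2 × 2.240/(54.9 + 2.240) = 15.2 × 0.03920 = 0.5959 V.

V_out ≈ 0.596 V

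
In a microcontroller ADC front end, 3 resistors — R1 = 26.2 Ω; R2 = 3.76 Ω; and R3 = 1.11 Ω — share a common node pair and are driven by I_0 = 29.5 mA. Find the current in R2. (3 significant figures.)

Conductances: ΣG = 1/26.2 + 1/3.76 + 1/1.11 = 1.205 (1/Ω).
R2 takes the fraction G_k/ΣG = 0.2660/1.205 = 0.2207, so I = 29.5 × 0.2207 = 6.511 mA.

I ≈ 6.51 mA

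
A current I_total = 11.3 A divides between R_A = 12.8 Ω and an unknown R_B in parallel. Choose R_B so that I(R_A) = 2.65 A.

In a two-way split, I_A/I_total = R_B/(R_A + R_B).
2.65/11.3 = R_B/(R_A + R_B) → R_B = R_A · (0.2345)/(1 − 0.2345) = 12.8 × 0.3064 = 3.921 Ω.

R_B ≈ 3.92 Ω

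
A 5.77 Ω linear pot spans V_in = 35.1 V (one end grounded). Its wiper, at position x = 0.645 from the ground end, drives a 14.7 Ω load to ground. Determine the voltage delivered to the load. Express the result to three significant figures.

The pot divides into 2.048 Ω above the wiper and 3.722 Ω below.
R_L loads the lower segment: effective lower R = 2.970 Ω.
Then V_out = V_in · 2.970/(2.048 + 2.970) = 20.77 V.

V_out ≈ 20.8 V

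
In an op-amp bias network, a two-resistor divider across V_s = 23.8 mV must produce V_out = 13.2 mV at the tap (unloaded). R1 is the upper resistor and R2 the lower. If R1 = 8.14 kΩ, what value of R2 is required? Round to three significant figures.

V_out/V_s = R2/(R1+R2) = 0.5546.
R2 = R1 · 0.5546/(1 − 0.5546) = 10.14 kΩ.

R2 ≈ 10.1 kΩ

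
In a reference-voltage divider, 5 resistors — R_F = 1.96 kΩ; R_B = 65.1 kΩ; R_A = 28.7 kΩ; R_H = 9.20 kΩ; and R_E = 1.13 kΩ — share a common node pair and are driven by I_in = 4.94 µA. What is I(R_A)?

I ≈ 0.111 µA

ΣG = 1/1.96 + 1/65.1 + 1/28.7 + 1/9.20 + 1/1.13 = 1.554.
By the current-divider rule, I = I_in · G_k/ΣG = 4.94 × 0.02242 = 0.1108 µA.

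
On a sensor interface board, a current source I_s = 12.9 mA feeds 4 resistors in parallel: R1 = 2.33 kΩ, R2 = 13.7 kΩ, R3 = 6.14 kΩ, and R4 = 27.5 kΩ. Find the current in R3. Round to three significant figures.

Conductances: ΣG = 1/2.33 + 1/13.7 + 1/6.14 + 1/27.5 = 0.7014 (1/kΩ).
R3 takes the fraction G_k/ΣG = 0.1629/0.7014 = 0.2322, so I = 12.9 × 0.2322 = 2.995 mA.

I ≈ 3.00 mA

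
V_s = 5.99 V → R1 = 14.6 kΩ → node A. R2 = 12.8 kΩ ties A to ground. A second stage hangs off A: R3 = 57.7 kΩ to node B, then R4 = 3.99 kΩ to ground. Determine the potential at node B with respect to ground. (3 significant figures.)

Looking into the second stage from A: R3 + R4 = 61.69 kΩ appears in parallel with R2.
R2 ‖ (R3+R4) = 10.60 kΩ.
So V_A = 5.99 × 0.4206 = 2.520 V.
Then the unloaded second divider: V_B = V_A × R4/(R3+R4) = 2.520 × 0.06468 = 0.1630 V.

V_B ≈ 0.163 V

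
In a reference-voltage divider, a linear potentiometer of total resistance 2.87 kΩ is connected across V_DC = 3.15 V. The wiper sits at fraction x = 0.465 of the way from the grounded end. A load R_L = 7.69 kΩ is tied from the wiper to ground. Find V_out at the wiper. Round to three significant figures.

V_out ≈ 1.34 V

The pot divides into 1.535 kΩ above the wiper and 1.335 kΩ below.
Lower segment in parallel with the load: 1.335 ‖ 7.69 = 1.137 kΩ.
Loaded-divider output: V_out = 3.15 × 0.4255 = 1.340 V.
(Unloaded: V_out = x·V_DC = 1.46 V.)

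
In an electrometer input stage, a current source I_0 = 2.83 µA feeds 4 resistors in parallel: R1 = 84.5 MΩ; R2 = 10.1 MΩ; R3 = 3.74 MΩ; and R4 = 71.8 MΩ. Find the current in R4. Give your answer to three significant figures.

Conductances: ΣG = 1/84.5 + 1/10.1 + 1/3.74 + 1/71.8 = 0.3922 (1/MΩ).
Current divider: I(R4) = I_0 · G_k/ΣG = 2.83 × (0.01393/0.3922) = 2.83 × 0.03552 = 0.1005 µA.

I ≈ 0.101 µA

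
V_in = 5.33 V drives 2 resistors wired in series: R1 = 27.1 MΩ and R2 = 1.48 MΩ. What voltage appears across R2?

ΣR = 27.1 + 1.48 = 28.58 MΩ.
V = V_in · R/ΣR = 5.33 × 0.05178 = 0.2760 V.

V ≈ 0.276 V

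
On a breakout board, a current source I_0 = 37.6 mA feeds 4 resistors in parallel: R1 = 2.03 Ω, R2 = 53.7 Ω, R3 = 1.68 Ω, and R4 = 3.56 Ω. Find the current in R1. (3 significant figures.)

Total conductance ΣG = 1/2.03 + 1/53.7 + 1/1.68 + 1/3.56 = 1.387 (units of 1/Ω).
R1 takes the fraction G_k/ΣG = 0.4926/1.387 = 0.3551, so I = 37.6 × 0.3551 = 13.35 mA.

I ≈ 13.4 mA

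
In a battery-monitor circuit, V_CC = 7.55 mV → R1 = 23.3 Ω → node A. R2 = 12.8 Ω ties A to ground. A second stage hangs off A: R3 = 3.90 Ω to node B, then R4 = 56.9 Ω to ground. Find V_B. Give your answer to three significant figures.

V_B ≈ 2.21 mV

Looking into the second stage from A: R3 + R4 = 60.80 Ω appears in parallel with R2.
R2 ‖ (R3+R4) = 10.57 Ω.
V_A = 7.55 × 10.57/(23.3 + 10.57) = 2.357 mV.
V_B = V_A × 0.9359 = 2.206 mV.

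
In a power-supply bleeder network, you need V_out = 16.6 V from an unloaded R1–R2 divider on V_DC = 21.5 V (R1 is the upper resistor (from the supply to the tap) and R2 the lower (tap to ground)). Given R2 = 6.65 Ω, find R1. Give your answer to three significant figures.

V_out/V_DC = R2/(R1+R2) = 0.7721.
R1 = R2·(1/k − 1) = 6.65 × 0.2952 = 1.963 Ω.

R1 ≈ 1.96 Ω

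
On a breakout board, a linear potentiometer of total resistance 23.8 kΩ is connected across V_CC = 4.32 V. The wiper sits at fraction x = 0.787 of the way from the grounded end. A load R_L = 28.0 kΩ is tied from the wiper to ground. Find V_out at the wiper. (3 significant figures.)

V_out ≈ 2.98 V

Split the track: R_lower = x·R_p = 18.73 kΩ, R_upper = (1−x)·R_p = 5.069 kΩ.
(x·R_p) ‖ R_L = 11.22 kΩ.
V_out = 4.32 × 11.22/(5.069 + 11.22) = 2.976 V.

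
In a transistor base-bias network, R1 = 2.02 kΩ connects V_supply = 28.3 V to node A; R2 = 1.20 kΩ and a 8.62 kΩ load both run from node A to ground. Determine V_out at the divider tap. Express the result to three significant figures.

V_out ≈ 9.70 V

First combine the lower leg with the load: R2 ‖ R_L = 1.053 kΩ.
Voltage divider with the loaded lower leg: V_out = 28.3 × 1.053/(2.02 + 1.053) = 28.3 × 0.3427 = 9.700 V.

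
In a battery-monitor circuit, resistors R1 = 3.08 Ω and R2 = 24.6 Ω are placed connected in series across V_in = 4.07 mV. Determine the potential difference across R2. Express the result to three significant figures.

Series total: ΣR = 3.08 + 24.6 = 27.68 Ω.
By the voltage-divider rule, V = 4.07 × 24.60/27.68 = 3.617 mV.

V ≈ 3.62 mV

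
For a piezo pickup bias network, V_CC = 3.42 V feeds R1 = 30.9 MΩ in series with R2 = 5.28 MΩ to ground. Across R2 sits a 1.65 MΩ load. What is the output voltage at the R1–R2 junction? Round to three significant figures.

V_out ≈ 0.134 V

R2 ‖ R_L = (5.28 × 1.65)/(5.28 + 1.65) = 1.257 MΩ.
Now apply the divider: V_out = 3.42 × 0.03909 = 0.1337 V.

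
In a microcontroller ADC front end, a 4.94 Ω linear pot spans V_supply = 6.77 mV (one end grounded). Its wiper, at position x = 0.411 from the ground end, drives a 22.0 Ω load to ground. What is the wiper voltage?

V_out ≈ 2.64 mV

The pot divides into 2.910 Ω above the wiper and 2.030 Ω below.
(x·R_p) ‖ R_L = 1.859 Ω.
V_out = 6.77 × 1.859/(2.910 + 1.859) = 2.639 mV.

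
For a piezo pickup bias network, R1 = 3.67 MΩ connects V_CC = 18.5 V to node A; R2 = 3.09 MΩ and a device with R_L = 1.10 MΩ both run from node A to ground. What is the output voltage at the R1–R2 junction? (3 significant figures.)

First combine the lower leg with the load: R2 ‖ R_L = 0.8112 MΩ.
Then V_out = V_CC · R2'/(R1 + R2') = 18.5 × 0.8112/4.481 = 3.349 V.
(Unloaded it would be 8.46 V; the load pulls it down.)

V_out ≈ 3.35 V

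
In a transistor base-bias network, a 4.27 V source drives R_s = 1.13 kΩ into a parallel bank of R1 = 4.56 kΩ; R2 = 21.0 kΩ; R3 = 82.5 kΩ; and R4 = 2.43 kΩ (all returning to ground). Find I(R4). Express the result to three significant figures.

I ≈ 0.987 mA

Combine the parallel branches: R_p = (1/4.56 + 1/21.0 + 1/82.5 + 1/2.43)⁻¹ = 1.448 kΩ.
V_A = 4.27 × 1.448/2.578 = 2.398 V.
I(R4) = V_A / R4 = 2.398/2.43 = 0.9870 mA.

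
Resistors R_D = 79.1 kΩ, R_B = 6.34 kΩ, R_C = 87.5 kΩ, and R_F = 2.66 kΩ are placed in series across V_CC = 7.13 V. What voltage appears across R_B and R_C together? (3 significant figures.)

ΣR = 79.1 + 6.34 + 87.5 + 2.66 = 175.6 kΩ.
R_{R_B..R_C} = 6.34 + 87.5 = 93.84 kΩ.
Voltage divider: V = V_CC · (93.84 / 175.6) = 7.13 × 0.5344 = 3.810 V.

V ≈ 3.81 V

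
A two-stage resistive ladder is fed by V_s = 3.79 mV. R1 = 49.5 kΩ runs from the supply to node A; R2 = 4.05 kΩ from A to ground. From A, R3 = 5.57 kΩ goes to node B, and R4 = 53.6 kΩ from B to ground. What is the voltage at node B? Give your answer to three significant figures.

V_B ≈ 0.244 mV

Looking into the second stage from A: R3 + R4 = 59.17 kΩ appears in parallel with R2.
R2 ‖ (R3+R4) = 3.791 kΩ.
First divider: V_A = V_s · 3.791/(49.5 + 3.791) = 0.2696 mV.
Then the unloaded second divider: V_B = V_A × R4/(R3+R4) = 0.2696 × 0.9059 = 0.2442 mV.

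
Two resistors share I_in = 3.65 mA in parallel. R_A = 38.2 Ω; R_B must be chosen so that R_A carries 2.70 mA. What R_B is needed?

Two-branch current divider: I_A = I_in · R_B/(R_A + R_B).
With f = 0.7397, R_B = R_A · f/(1−f) = 38.2 × 2.842 = 108.6 Ω.

R_B ≈ 109 Ω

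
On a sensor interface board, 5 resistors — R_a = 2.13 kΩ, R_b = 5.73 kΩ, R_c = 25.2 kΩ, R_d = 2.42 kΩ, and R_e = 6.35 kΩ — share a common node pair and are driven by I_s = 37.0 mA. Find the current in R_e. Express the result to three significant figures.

ΣG = 1/2.13 + 1/5.73 + 1/25.2 + 1/2.42 + 1/6.35 = 1.254.
R_e takes the fraction G_k/ΣG = 0.1575/1.254 = 0.1255, so I = 37.0 × 0.1255 = 4.645 mA.

I ≈ 4.65 mA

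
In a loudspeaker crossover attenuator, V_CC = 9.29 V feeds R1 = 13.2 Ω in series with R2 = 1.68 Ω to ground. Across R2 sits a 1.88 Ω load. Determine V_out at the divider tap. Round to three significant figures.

The load sits in parallel with R2, giving an effective lower resistance R2' = R2·R_L/(R2+R_L) = 0.8872 Ω.
Then V_out = V_CC · R2'/(R1 + R2') = 9.29 × 0.8872/14.09 = 0.5851 V.

V_out ≈ 0.585 V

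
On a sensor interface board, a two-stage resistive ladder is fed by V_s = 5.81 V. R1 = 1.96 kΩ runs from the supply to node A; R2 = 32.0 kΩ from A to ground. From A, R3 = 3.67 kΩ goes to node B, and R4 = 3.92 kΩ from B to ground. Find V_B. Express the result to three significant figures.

Looking into the second stage from A: R3 + R4 = 7.590 kΩ appears in parallel with R2.
R2 ‖ (R3+R4) = 6.135 kΩ.
First divider: V_A = V_s · 6.135/(1.96 + 6.135) = 4.403 V.
Then the unloaded second divider: V_B = V_A × R4/(R3+R4) = 4.403 × 0.5165 = 2.274 V.

V_B ≈ 2.27 V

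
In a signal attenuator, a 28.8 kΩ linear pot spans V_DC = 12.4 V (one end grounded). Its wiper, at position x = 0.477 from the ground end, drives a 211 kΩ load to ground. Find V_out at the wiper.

V_out ≈ 5.72 V

Lower segment x·R_p = 13.74 kΩ; upper segment (1−x)·R_p = 15.06 kΩ.
Lower segment in parallel with the load: 13.74 ‖ 211 = 12.90 kΩ.
V_out = 12.4 × 12.90/(15.06 + 12.90) = 5.720 V.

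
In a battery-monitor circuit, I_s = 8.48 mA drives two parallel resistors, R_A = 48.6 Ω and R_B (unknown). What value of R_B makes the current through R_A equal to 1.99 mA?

In a two-way split, I_A/I_s = R_B/(R_A + R_B).
1.99/8.48 = R_B/(R_A + R_B) → R_B = R_A · (0.2347)/(1 − 0.2347) = 48.6 × 0.3066 = 14.90 Ω.

R_B ≈ 14.9 Ω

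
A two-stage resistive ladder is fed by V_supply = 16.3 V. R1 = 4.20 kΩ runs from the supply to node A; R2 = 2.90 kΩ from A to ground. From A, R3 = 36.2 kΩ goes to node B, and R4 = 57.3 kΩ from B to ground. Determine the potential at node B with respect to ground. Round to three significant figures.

V_B ≈ 4.01 V

Looking into the second stage from A: R3 + R4 = 93.50 kΩ appears in parallel with R2.
Effective lower resistance at A: R2 ‖ 93.50 = 2.813 kΩ.
First divider: V_A = V_supply · 2.813/(4.20 + 2.813) = 6.538 V.
V_B = V_A × 0.6128 = 4.007 V.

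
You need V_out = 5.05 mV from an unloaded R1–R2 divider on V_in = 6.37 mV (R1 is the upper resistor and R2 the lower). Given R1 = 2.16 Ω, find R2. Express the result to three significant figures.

R2 ≈ 8.26 Ω

V_out/V_in = R2/(R1+R2) = 0.7928.
Rearranging, R2 = R1·k/(1−k) = 2.16 × 3.826 = 8.264 Ω.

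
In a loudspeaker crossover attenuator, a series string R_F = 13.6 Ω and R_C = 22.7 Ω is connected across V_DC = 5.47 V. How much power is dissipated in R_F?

The common current is I = 5.47/36.30 = 0.1507 A.
P(R_F) = I²·R_F = (0.1507)² × 13.6 = 0.3088 W.

P ≈ 0.309 W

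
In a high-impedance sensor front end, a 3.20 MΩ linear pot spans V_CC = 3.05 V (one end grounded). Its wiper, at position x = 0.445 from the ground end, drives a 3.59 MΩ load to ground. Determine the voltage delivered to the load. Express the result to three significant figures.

Split the track: R_lower = x·R_p = 1.424 MΩ, R_upper = (1−x)·R_p = 1.776 MΩ.
Lower segment in parallel with the load: 1.424 ‖ 3.59 = 1.020 MΩ.
V_out = 3.05 × 1.020/(1.776 + 1.020) = 1.112 V.

V_out ≈ 1.11 V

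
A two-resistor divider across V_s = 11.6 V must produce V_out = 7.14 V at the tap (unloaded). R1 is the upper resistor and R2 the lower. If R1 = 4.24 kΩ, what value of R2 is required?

R2 ≈ 6.79 kΩ

The divider ratio is R2/(R1+R2) = 7.14/11.6 = 0.6155.
So R2 = R1 · V_out/(V_s − V_out) = 4.24 × 7.14/(11.6 − 7.14) = 4.24 × 1.601 = 6.788 kΩ.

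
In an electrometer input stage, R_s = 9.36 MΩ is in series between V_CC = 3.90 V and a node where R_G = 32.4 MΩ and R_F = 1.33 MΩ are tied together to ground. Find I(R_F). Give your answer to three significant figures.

I ≈ 0.352 µA

Parallel bank: R_p = 1/(1/32.4 + 1/1.33) = 1.278 MΩ.
V_A = 3.90 × 1.278/10.64 = 0.4684 V.
I(R_F) = V_A / R_F = 0.4684/1.33 = 0.3522 µA.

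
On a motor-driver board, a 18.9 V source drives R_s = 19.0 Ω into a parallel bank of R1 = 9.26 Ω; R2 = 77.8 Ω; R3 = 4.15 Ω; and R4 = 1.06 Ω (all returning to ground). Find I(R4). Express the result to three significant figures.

I ≈ 0.691 A

Combine the parallel branches: R_p = (1/9.26 + 1/77.8 + 1/4.15 + 1/1.06)⁻¹ = 0.7662 Ω.
V_A = 18.9 × 0.7662/19.77 = 0.7326 V.
Branch current I = V_A/R4 = 0.7326/1.06 = 0.6911 A.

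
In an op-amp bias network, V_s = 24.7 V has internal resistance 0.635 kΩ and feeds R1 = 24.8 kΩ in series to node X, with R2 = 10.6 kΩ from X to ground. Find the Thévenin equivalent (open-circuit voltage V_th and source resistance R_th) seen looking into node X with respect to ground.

R1' = 0.635 + 24.8 = 25.44 kΩ (source resistance + R1).
Open-circuit (no load on X): V_th = V_s · R2/(R1' + R2) = 24.7 × 10.6/(25.44 + 10.6) = 7.266 V.
With V_s suppressed (replaced by a short), R_th = R1' ‖ R2 = (25.44 × 10.6)/(25.44 + 10.6) = 7.482 kΩ.

V_th ≈ 7.27 V, R_th ≈ 7.48 kΩ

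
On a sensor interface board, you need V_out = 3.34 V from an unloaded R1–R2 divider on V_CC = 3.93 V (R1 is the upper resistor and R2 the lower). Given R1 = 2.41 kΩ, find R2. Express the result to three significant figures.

V_out/V_CC = R2/(R1+R2) = 0.8499.
Rearranging, R2 = R1·k/(1−k) = 2.41 × 5.661 = 13.64 kΩ.

R2 ≈ 13.6 kΩ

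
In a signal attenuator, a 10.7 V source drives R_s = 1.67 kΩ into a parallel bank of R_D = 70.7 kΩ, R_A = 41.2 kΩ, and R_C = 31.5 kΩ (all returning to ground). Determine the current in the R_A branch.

I ≈ 0.232 mA

Equivalent of the parallel group: R_p = 14.25 kΩ.
V_A = 10.7 × 14.25/15.92 = 9.578 V.
Branch current I = V_A/R_A = 9.578/41.2 = 0.2325 mA.
(Check via current divider: I_total = 0.6720 mA; share G_k/ΣG = 0.3459 → same result.)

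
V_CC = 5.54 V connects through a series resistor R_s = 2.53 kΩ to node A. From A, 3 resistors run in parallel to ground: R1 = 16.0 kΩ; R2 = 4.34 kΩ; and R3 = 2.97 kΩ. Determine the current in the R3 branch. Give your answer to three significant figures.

I ≈ 0.719 mA

Equivalent of the parallel group: R_p = 1.588 kΩ.
V_A = 5.54 × 1.588/4.118 = 2.137 V.
Branch current I = V_A/R3 = 2.137/2.97 = 0.7194 mA.
(Equivalently: I_total = 1.345 mA, then current-divider fraction G_k/ΣG = 0.5348.)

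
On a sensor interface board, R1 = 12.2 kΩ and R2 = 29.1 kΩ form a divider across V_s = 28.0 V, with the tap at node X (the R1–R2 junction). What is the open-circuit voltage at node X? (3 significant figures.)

V_th ≈ 19.7 V

Open-circuit (no load on X): V_th = V_s · R2/(R1 + R2) = 28.0 × 29.1/(12.20 + 29.1) = 19.73 V.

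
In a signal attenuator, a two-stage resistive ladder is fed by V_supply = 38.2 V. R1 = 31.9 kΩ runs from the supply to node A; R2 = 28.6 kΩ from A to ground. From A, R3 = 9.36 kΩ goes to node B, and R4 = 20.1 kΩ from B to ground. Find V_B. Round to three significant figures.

Node A sees R2 in parallel with the series input of stage 2, R3 + R4 = 29.46 kΩ.
Effective lower resistance at A: R2 ‖ 29.46 = 14.51 kΩ.
V_A = 38.2 × 14.51/(31.9 + 14.51) = 11.94 V.
Then the unloaded second divider: V_B = V_A × R4/(R3+R4) = 11.94 × 0.6823 = 8.149 V.

V_B ≈ 8.15 V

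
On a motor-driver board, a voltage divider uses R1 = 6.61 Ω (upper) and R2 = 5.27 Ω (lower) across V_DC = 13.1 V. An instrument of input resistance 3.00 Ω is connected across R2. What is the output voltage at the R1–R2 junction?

First combine the lower leg with the load: R2 ‖ R_L = 1.912 Ω.
Now apply the divider: V_out = 13.1 × 0.2243 = 2.939 V.
(Unloaded it would be 5.81 V; the load pulls it down.)

V_out ≈ 2.94 V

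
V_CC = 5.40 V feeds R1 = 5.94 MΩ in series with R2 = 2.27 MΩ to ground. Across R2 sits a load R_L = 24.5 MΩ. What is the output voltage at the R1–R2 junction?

V_out ≈ 1.40 V

First combine the lower leg with the load: R2 ‖ R_L = 2.078 MΩ.
Voltage divider with the loaded lower leg: V_out = 5.40 × 2.078/(5.94 + 2.078) = 5.40 × 0.2591 = 1.399 V.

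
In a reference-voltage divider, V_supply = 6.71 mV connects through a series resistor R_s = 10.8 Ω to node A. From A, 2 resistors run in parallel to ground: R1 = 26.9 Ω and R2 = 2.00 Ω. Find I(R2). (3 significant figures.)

I ≈ 0.493 mA

Combine the parallel branches: R_p = (1/26.9 + 1/2.00)⁻¹ = 1.862 Ω.
Node voltage V_A = V_supply · R_p/(R_s + R_p) = 6.71 × 0.1470 = 0.9865 mV.
Branch current I = V_A/R2 = 0.9865/2.00 = 0.4933 mA.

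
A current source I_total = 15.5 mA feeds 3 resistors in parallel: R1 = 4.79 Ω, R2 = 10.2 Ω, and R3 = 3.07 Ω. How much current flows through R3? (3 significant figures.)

Conductances: ΣG = 1/4.79 + 1/10.2 + 1/3.07 = 0.6325 (1/Ω).
Current divider: I(R3) = I_total · G_k/ΣG = 15.5 × (0.3257/0.6325) = 15.5 × 0.5150 = 7.982 mA.

I ≈ 7.98 mA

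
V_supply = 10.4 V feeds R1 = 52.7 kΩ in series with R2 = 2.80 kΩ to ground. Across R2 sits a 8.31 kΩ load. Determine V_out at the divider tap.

V_out ≈ 0.398 V

First combine the lower leg with the load: R2 ‖ R_L = 2.094 kΩ.
Now apply the divider: V_out = 10.4 × 0.03822 = 0.3975 V.
(Unloaded it would be 0.525 V; the load pulls it down.)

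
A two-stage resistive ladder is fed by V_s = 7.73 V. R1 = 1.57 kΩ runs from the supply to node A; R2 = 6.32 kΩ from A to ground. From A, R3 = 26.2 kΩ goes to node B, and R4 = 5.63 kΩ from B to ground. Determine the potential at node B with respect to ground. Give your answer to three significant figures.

V_B ≈ 1.05 V

The second stage (R3 + R4 = 31.83 kΩ) loads node A in parallel with R2.
R2 ‖ (R3+R4) = 5.273 kΩ.
First divider: V_A = V_s · 5.273/(1.57 + 5.273) = 5.956 V.
Stage 2 is unloaded, so V_B = V_A · R4/(R3+R4) = 5.956 × 5.63/31.83 = 1.054 V.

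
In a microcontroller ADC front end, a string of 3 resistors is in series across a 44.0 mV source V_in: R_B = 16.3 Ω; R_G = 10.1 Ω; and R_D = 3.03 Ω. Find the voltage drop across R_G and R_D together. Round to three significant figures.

V ≈ 19.6 mV

Series total: ΣR = 16.3 + 10.1 + 3.03 = 29.43 Ω.
R_{R_G..R_D} = 10.1 + 3.03 = 13.13 Ω.
Voltage divider: V = V_in · (13.13 / 29.43) = 44.0 × 0.4461 = 19.63 mV.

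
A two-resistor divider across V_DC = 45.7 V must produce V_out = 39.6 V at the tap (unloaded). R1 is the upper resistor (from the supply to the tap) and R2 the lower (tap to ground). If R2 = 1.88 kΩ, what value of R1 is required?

R1 ≈ 0.290 kΩ

The divider ratio is R2/(R1+R2) = 39.6/45.7 = 0.8665.
R1 = R2·(1/k − 1) = 1.88 × 0.1540 = 0.2896 kΩ.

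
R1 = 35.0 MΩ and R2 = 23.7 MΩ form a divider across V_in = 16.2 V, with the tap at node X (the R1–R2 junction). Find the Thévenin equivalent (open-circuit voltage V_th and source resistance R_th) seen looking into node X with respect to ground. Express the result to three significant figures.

V_th ≈ 6.54 V, R_th ≈ 14.1 MΩ

With X open, the divider is unloaded: V_th = 16.2 × 23.7/58.70 = 6.541 V.
With V_in suppressed (replaced by a short), R_th = R1 ‖ R2 = (35.00 × 23.7)/(35.00 + 23.7) = 14.13 MΩ.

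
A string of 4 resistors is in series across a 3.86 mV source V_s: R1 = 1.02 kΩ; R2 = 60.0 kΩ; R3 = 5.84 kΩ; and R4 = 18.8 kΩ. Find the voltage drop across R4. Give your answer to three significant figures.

V ≈ 0.847 mV

ΣR = 1.02 + 60.0 + 5.84 + 18.8 = 85.66 kΩ.
Voltage divider: V = V_s · (18.80 / 85.66) = 3.86 × 0.2195 = 0.8472 mV.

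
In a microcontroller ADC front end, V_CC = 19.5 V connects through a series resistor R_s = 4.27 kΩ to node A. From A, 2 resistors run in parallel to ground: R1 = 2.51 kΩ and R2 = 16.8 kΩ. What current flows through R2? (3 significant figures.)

Equivalent of the parallel group: R_p = 2.184 kΩ.
Node voltage V_A = V_CC · R_p/(R_s + R_p) = 19.5 × 0.3384 = 6.598 V.
Branch current I = V_A/R2 = 6.598/16.8 = 0.3927 mA.

I ≈ 0.393 mA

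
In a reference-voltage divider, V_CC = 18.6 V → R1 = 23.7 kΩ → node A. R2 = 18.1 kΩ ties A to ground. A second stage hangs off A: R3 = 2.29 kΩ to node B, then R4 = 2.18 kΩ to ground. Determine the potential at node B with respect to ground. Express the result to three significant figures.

The second stage (R3 + R4 = 4.470 kΩ) loads node A in parallel with R2.
Effective lower resistance at A: R2 ‖ 4.470 = 3.585 kΩ.
V_A = 18.6 × 3.585/(23.7 + 3.585) = 2.444 V.
Stage 2 is unloaded, so V_B = V_A · R4/(R3+R4) = 2.444 × 2.18/4.470 = 1.192 V.

V_B ≈ 1.19 V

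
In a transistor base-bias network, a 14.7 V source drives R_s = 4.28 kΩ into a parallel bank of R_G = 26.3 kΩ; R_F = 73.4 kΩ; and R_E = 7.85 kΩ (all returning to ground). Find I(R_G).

I ≈ 0.316 mA

Combine the parallel branches: R_p = (1/26.3 + 1/73.4 + 1/7.85)⁻¹ = 5.585 kΩ.
Node voltage V_A = V_s · R_p/(R_s + R_p) = 14.7 × 0.5662 = 8.323 V.
I(R_G) = V_A / R_G = 8.323/26.3 = 0.3164 mA.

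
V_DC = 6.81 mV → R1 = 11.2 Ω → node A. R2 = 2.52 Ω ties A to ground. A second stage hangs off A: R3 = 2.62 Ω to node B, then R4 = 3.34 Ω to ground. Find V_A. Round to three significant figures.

V_A ≈ 0.930 mV

Node A sees R2 in parallel with the series input of stage 2, R3 + R4 = 5.960 Ω.
Effective lower resistance at A: R2 ‖ 5.960 = 1.771 Ω.
So V_A = 6.81 × 0.1365 = 0.9299 mV.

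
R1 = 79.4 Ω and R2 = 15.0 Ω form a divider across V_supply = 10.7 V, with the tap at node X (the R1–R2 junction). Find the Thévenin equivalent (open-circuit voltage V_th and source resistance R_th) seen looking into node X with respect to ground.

V_th ≈ 1.70 V, R_th ≈ 12.6 Ω

V_th is the unloaded tap voltage: V_supply · R2/(R1+R2) = 10.7 × 0.1589 = 1.700 V.
Looking into X with the source shorted: R_th = R1·R2/(R1+R2) = 79.40 × 15.0/94.40 = 12.62 Ω.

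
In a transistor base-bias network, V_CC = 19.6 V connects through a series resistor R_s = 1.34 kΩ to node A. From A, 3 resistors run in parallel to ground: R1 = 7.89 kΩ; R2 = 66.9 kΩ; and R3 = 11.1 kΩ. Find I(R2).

I ≈ 0.224 mA

Combine the parallel branches: R_p = (1/7.89 + 1/66.9 + 1/11.1)⁻¹ = 4.314 kΩ.
Node voltage V_A = V_CC · R_p/(R_s + R_p) = 19.6 × 0.7630 = 14.96 V.
Branch current I = V_A/R2 = 14.96/66.9 = 0.2235 mA.
(Check via current divider: I_total = 3.466 mA; share G_k/ΣG = 0.06449 → same result.)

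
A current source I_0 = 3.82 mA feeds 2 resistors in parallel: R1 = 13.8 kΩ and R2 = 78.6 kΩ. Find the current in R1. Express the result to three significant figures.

For two parallel branches, I_k = I_0 · (other R)/(sum of R).
So I = 3.82 × 78.6/92.40 = 3.249 mA.

I ≈ 3.25 mA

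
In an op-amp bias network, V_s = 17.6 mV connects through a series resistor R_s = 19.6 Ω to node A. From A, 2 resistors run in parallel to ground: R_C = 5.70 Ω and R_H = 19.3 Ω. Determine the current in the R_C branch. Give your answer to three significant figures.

I ≈ 0.566 mA

Combine the parallel branches: R_p = (1/5.70 + 1/19.3)⁻¹ = 4.400 Ω.
V_A = 17.6 × 4.400/24.00 = 3.227 mV.
Branch current I = V_A/R_C = 3.227/5.70 = 0.5661 mA.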